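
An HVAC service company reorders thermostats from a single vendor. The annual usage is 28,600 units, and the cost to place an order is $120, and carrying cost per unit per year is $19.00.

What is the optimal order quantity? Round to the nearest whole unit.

601 units

Optimal lot size Q* = (2 × 28,600 × $120 / $19)^½ ≈ 601.05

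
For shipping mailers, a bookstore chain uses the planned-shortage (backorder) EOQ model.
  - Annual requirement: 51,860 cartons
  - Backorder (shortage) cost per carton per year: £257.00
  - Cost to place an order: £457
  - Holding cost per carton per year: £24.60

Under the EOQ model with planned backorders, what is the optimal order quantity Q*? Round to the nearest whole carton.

1,453 cartons

Basic EOQ = √(2·51,860·457/24.6) = 1,388.103
Backorder adjustment √((H+b)/b) = √((24.6+257)/257) = 1.0468
Q* = 1,388.103 × 1.0468 ≈ 1,453.02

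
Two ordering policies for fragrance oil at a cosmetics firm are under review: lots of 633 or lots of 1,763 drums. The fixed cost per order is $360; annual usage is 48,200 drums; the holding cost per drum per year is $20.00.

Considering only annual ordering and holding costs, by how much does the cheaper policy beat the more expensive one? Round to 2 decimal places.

For each Q, cost = (D/Q)·S + (Q/2)·H.
TC(633) = (48,200/633)×360 + (633/2)×20 = $33,742.32
TC(1,763) = (48,200/1,763)×360 + (1,763/2)×20 = $27,472.31
Lots of 1,763 are cheaper by $6,270.01.

$6,270.01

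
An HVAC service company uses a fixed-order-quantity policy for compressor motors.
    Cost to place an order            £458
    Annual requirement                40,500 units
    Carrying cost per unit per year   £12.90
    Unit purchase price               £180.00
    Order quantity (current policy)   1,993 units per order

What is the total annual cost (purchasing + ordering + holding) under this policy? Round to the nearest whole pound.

Ordering: D/Q × S = 40,500/1,993 × £458 = £9,307.07
Holding:  Q/2 × H = 1,993/2 × £12.9 = £12,854.85
Purchase cost = D·C = 40,500 × 180 = £7,290,000.00
Total = £9,307.07 + £12,854.85 + £7,290,000.00 = £7,312,161.92

£7,312,162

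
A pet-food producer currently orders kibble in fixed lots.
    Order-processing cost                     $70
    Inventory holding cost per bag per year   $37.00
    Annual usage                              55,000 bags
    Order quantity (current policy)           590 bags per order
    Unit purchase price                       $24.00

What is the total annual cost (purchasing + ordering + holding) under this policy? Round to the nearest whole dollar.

$1,337,440

Ordering: D/Q × S = 55,000/590 × $70 = $6,525.42
Holding:  Q/2 × H = 590/2 × $37 = $10,915.00
Purchase cost = D·C = 55,000 × 24 = $1,320,000.00
Total = $6,525.42 + $10,915.00 + $1,320,000.00 = $1,337,440.42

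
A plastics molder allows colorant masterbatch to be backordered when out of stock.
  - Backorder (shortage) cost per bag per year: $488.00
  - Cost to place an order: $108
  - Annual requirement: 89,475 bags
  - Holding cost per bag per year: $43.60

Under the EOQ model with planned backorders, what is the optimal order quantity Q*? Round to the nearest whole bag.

695 bags

Q* = √(2DS/H) · √((H + b)/b)
   = √(2 × 89,475 × 108 / 43.6) · √((43.6 + 488) / 488)
   = 665.786 × 1.0437 ≈ 694.89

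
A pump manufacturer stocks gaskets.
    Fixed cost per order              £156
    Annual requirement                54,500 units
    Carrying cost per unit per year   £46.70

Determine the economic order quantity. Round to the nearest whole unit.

603 units

Q* = √(2·D·S / H) = √(2·54,500·156 / 46.7) = √364,111.3 ≈ 603.42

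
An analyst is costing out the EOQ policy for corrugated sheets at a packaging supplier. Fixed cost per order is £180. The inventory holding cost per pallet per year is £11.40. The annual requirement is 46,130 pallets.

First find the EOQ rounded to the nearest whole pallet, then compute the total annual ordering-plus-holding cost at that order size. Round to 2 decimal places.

EOQ = √(2DS/H) = √(2 × 46,130 × 180 / 11.4)
    = √(1,456,736.84) ≈ 1,206.95 → Q = 1,207 pallets
Orders/yr = 46,130/1,207 = 38.219; ordering cost = 38.219 × £180 = £6,879.37
Average inventory = 1,207/2 = 603.5; holding cost = 603.5 × £11.4 = £6,879.90
Total = £6,879.37 + £6,879.90 = £13,759.27

£13,759.27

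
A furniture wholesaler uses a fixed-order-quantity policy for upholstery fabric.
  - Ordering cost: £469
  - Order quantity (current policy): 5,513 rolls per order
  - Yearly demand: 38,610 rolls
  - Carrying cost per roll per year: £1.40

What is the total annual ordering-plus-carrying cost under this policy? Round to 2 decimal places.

Ordering: D/Q × S = 38,610/5,513 × £469 = £3,284.62
Holding:  Q/2 × H = 5,513/2 × £1.4 = £3,859.10
Total = £3,284.62 + £3,859.10 = £7,143.72

£7,143.72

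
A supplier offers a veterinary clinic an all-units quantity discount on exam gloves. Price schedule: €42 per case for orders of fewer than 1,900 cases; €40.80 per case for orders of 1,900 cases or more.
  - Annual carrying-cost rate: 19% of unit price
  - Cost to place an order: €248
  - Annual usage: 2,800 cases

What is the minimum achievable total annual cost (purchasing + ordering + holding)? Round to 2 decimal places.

€120,929.06

H₁ = 19%×€42 = €7.9800;  H₂ = 19%×€40.80 = €7.7520
EOQ₁ = √(2×2,800×248/7.9800) = 417.18  (< 1,900, feasible at tier 1)
EOQ₂ = √(2×2,800×248/7.7520) = 423.27  (< 1,900 → use Q = 1,900 at tier-2 price)
TC(tier 1 (EOQ₁), Q≈417.2) = €120,929.06
TC(tier 2, Q≈1,900.0) = €121,969.87
Minimum at tier 1 (EOQ₁): €120,929.06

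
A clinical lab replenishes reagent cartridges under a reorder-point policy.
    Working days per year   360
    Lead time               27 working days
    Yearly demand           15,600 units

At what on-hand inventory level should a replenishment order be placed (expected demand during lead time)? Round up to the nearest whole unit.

1,170 units

Daily demand d = 15,600 / 360 = 43.333 units/day
Demand during lead time = 43.333 × 27 = 1,170.00
Reorder point = 1,170.00 → round up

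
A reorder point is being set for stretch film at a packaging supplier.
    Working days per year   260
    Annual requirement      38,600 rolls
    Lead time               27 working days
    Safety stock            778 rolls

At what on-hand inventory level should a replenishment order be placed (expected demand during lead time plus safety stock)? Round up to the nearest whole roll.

Daily demand d = 38,600 / 260 = 148.462 rolls/day
Demand during lead time = 148.462 × 27 = 4,008.46
Reorder point = 4,008.46 + 778 = 4,786.46 → round up

4,787 rolls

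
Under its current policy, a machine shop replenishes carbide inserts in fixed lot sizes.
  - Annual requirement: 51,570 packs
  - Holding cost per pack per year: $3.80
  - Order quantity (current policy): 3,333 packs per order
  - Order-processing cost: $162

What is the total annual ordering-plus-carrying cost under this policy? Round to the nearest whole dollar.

$8,839

Orders/yr = 51,570/3,333 = 15.473; ordering cost = 15.473 × $162 = $2,506.55
Average inventory = 3,333/2 = 1666.5; holding cost = 1666.5 × $3.8 = $6,332.70
Total = $2,506.55 + $6,332.70 = $8,839.25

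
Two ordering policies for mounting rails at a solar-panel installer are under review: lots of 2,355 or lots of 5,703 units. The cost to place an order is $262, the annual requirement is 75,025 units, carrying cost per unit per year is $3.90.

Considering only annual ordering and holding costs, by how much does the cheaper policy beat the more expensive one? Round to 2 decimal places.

TC(Q) = (D/Q)S + (Q/2)H
TC(2,355) = (75,025/2,355)×262 + (2,355/2)×3.9 = $12,938.98
TC(5,703) = (75,025/5,703)×262 + (5,703/2)×3.9 = $14,567.55
Lots of 2,355 are cheaper by $1,628.57.

$1,628.57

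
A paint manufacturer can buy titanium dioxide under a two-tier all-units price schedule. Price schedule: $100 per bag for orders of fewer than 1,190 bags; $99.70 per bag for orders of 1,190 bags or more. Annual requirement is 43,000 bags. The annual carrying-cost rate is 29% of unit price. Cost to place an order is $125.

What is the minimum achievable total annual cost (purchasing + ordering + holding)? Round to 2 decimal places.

$4,308,820.04

H₁ = 29%×$100 = $29.0000;  H₂ = 29%×$99.70 = $28.9130
EOQ₁ = √(2×43,000×125/29.0000) = 608.84  (< 1,190, feasible at tier 1)
EOQ₂ = √(2×43,000×125/28.9130) = 609.76  (< 1,190 → use Q = 1,190 at tier-2 price)
TC(tier 1 (EOQ₁), Q≈608.8) = $4,317,656.44
TC(tier 2, Q≈1,190.0) = $4,308,820.04
Minimum at tier 2: $4,308,820.04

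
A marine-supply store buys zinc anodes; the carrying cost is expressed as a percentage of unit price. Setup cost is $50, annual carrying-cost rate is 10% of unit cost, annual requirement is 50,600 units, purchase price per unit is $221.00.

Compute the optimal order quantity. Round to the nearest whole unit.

478 units

H = i·C = 0.1 × $221 = $22.1000 per unit-year
Q* = √(2·D·S / H) = √(2·50,600·50 / 22.1) = √228,959.3 ≈ 478.50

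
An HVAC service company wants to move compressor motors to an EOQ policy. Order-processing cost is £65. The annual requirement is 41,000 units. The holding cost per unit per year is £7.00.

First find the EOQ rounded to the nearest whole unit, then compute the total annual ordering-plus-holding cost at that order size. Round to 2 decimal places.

Optimal lot size Q* = (2 × 41,000 × £65 / £7)^½ ≈ 872.60 → Q = 873 units
Ordering: D/Q × S = 41,000/873 × £65 = £3,052.69
Holding:  Q/2 × H = 873/2 × £7 = £3,055.50
Total = £3,052.69 + £3,055.50 = £6,108.19

£6,108.19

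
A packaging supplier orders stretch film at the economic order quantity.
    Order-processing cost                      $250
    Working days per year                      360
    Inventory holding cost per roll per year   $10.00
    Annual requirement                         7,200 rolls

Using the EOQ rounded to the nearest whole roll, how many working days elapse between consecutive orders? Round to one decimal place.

30.0 days

Q* = √(2·D·S / H) = √(2·7,200·250 / 10) = √360,000.0 ≈ 600.00 → Q = 600 rolls
T = Q/D × 360 days = 600/7,200 × 360 = 30.000 days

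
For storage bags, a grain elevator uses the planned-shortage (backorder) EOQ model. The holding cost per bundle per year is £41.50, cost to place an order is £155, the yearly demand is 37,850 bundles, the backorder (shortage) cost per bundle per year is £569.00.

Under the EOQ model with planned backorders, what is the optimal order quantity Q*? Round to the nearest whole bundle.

551 bundles

Basic EOQ = √(2·37,850·155/41.5) = 531.728
Backorder adjustment √((H+b)/b) = √((41.5+569)/569) = 1.0358
Q* = 531.728 × 1.0358 ≈ 550.78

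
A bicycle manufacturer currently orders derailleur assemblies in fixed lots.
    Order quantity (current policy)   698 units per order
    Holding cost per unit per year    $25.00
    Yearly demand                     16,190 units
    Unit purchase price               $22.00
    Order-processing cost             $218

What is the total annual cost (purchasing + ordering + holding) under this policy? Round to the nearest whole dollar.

Ordering: D/Q × S = 16,190/698 × $218 = $5,056.48
Holding:  Q/2 × H = 698/2 × $25 = $8,725.00
Purchase cost = D·C = 16,190 × 22 = $356,180.00
Total = $5,056.48 + $8,725.00 + $356,180.00 = $369,961.48

$369,961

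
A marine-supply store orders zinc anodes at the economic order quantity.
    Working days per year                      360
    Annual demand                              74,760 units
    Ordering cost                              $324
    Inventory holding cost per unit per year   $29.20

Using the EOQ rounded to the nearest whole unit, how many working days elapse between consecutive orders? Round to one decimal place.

6.2 days

Q* = √(2·D·S / H) = √(2·74,760·324 / 29.2) = √1,659,057.5 ≈ 1,288.04 → Q = 1,288 units
Days between orders = 360 / (D/Q) = 360 / 58.043 ≈ 6.202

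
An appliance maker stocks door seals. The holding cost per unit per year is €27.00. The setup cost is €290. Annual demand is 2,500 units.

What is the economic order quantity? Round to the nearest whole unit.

2DS/H = 2·2,500·290/27 = 53,703.70
EOQ = √53,703.70 ≈ 231.74

232 units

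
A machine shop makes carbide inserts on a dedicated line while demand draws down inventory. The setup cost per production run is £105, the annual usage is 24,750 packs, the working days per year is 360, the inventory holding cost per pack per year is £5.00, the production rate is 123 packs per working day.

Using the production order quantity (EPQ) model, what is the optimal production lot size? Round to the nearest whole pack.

Daily demand d = 24,750/360 = 68.750; p = 123; 1 − d/p = 0.44106
EPQ = √(2DS / (H(1 − d/p)))
    = √(2 × 24,750 × 105 / (5 × 0.44106)) ≈ 1,535.20

1,535 packs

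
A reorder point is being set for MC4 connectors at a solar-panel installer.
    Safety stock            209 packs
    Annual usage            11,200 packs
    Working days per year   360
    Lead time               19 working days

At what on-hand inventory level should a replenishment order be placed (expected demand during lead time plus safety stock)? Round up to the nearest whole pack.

801 packs

Daily demand d = 11,200 / 360 = 31.111 packs/day
Demand during lead time = 31.111 × 19 = 591.11
Reorder point = 591.11 + 209 = 800.11 → round up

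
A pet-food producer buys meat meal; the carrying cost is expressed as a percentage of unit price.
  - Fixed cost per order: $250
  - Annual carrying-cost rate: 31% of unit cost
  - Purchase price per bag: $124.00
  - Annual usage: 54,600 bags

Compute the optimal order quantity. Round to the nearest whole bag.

H = i·C = 0.31 × $124 = $38.4400 per bag-year
Optimal lot size Q* = (2 × 54,600 × $250 / $38.44)^½ ≈ 842.73

843 bags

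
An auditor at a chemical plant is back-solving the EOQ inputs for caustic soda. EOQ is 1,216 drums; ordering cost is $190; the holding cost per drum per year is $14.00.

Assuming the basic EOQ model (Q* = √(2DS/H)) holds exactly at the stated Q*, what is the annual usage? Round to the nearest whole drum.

From Q* = √(2DS/H) ⇒ Q*² = 2DS/H.
D = Q²H / (2S) = 1,216² × 14 / (2 × 190) = 54,476.80

54,477 drums per year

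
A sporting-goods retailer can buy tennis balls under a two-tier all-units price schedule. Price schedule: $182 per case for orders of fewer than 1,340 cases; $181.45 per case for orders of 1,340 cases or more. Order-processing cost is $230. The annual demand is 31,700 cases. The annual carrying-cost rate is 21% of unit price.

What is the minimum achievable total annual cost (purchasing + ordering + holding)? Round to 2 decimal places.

$5,782,936.06

H₁ = 21%×$182 = $38.2200;  H₂ = 21%×$181.45 = $38.1045
EOQ₁ = √(2×31,700×230/38.2200) = 617.68  (< 1,340, feasible at tier 1)
EOQ₂ = √(2×31,700×230/38.1045) = 618.61  (< 1,340 → use Q = 1,340 at tier-2 price)
TC(tier 1 (EOQ₁), Q≈617.7) = $5,793,007.71
TC(tier 2, Q≈1,340.0) = $5,782,936.06
Minimum at tier 2: $5,782,936.06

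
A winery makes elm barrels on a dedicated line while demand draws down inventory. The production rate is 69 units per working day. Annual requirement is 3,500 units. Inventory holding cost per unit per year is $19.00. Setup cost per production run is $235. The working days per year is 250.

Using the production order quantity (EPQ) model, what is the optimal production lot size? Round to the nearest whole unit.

d = 3,500/250 = 14.0000 units/day;  effective holding cost H(1 − d/p) = 19·(1 − 14.0000/69) = 15.14493
Q* = √(2DS / H_eff) = √(2·3,500·235 / 15.14493) ≈ 329.57

330 units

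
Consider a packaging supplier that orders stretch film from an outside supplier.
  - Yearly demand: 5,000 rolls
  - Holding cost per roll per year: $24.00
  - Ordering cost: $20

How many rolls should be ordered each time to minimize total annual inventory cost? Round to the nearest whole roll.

EOQ = √(2DS/H) = √(2 × 5,000 × 20 / 24)
    = √(8,333.33) ≈ 91.29

91 rolls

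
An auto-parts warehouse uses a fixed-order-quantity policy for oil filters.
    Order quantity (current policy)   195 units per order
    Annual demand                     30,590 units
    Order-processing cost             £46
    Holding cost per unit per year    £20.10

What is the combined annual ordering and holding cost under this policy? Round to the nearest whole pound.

£9,176

Orders/yr = 30,590/195 = 156.872; ordering cost = 156.872 × £46 = £7,216.10
Average inventory = 195/2 = 97.5; holding cost = 97.5 × £20.1 = £1,959.75
Total = £7,216.10 + £1,959.75 = £9,175.85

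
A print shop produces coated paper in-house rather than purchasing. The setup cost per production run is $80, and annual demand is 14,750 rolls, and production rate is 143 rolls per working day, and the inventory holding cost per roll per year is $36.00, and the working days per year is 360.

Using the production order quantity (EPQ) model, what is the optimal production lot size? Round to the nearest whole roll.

303 rolls

d = 14,750/360 = 40.9722 rolls/day;  effective holding cost H(1 − d/p) = 36·(1 − 40.9722/143) = 25.68531
Q* = √(2DS / H_eff) = √(2·14,750·80 / 25.68531) ≈ 303.12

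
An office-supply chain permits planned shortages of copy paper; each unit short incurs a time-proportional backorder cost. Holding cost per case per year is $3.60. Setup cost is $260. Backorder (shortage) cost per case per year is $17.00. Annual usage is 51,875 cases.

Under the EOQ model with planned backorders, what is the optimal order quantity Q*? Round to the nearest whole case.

Basic EOQ = √(2·51,875·260/3.6) = 2,737.345
Backorder adjustment √((H+b)/b) = √((3.6+17)/17) = 1.1008
Q* = 2,737.345 × 1.1008 ≈ 3,013.27

3,013 cases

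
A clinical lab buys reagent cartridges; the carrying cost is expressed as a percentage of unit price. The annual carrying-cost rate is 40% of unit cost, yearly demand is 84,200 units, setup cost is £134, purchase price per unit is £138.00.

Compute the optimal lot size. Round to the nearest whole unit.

639 units

H = i·C = 0.4 × £138 = £55.2000 per unit-year
2DS/H = 2·84,200·134/55.2 = 408,797.10
EOQ = √408,797.10 ≈ 639.37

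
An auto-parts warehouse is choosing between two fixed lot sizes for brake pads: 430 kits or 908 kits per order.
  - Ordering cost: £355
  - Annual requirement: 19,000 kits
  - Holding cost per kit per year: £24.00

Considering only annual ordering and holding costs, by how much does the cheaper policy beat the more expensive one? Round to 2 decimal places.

£2,521.63

TC(Q) = (D/Q)S + (Q/2)H
TC(430) = (19,000/430)×355 + (430/2)×24 = £20,846.05
TC(908) = (19,000/908)×355 + (908/2)×24 = £18,324.41
Lots of 908 are cheaper by £2,521.63.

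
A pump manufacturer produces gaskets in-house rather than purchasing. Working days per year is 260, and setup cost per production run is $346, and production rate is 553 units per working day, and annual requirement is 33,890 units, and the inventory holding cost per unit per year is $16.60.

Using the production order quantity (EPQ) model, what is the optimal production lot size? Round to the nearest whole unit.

Daily demand d = 33,890/260 = 130.346; p = 553; 1 − d/p = 0.76429
EPQ = √(2DS / (H(1 − d/p)))
    = √(2 × 33,890 × 346 / (16.6 × 0.76429)) ≈ 1,359.58

1,360 units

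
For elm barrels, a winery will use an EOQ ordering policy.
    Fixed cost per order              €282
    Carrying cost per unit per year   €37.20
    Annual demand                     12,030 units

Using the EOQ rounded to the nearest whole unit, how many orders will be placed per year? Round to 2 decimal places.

Q* = √(2·D·S / H) = √(2·12,030·282 / 37.2) = √182,390.3 ≈ 427.07 → Q = 427
Orders per year = D/Q = 12,030 / 427 = 28.173

28.17 orders per year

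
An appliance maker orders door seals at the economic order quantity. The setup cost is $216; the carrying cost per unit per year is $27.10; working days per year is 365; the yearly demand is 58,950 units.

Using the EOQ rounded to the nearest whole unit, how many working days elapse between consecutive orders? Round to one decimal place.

6.0 days

EOQ = √(2DS/H) = √(2 × 58,950 × 216 / 27.1)
    = √(939,719.56) ≈ 969.39 → Q = 969 units
Cycle time = (working days × Q)/D = (365 × 969) / 58,950 = 6.000 days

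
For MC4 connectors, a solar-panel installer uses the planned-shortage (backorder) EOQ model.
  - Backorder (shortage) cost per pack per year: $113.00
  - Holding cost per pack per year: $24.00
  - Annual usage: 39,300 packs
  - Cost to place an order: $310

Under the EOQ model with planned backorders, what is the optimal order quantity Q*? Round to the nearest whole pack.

Q* = √(2DS/H) · √((H + b)/b)
   = √(2 × 39,300 × 310 / 24) · √((24 + 113) / 113)
   = 1,007.596 × 1.1011 ≈ 1,109.45

1,109 packs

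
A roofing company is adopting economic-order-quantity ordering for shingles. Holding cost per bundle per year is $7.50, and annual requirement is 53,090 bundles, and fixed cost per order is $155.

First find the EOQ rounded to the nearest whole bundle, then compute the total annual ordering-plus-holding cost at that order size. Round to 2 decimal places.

$11,110.10

2DS/H = 2·53,090·155/7.5 = 2,194,386.67
EOQ = √2,194,386.67 ≈ 1,481.35 → Q = 1,481 bundles
Annual ordering cost = (D/Q)·S = (53,090/1,481) × 155 = $5,556.35
Annual holding cost  = (Q/2)·H = (1,481/2) × 7.5 = $5,553.75
Total = $5,556.35 + $5,553.75 = $11,110.10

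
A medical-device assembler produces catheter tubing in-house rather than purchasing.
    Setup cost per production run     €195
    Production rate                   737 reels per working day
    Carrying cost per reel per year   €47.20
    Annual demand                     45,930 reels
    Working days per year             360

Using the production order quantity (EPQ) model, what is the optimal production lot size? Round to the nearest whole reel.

Daily demand d = 45,930/360 = 127.583; p = 737; 1 − d/p = 0.82689
EPQ = √(2DS / (H(1 − d/p)))
    = √(2 × 45,930 × 195 / (47.2 × 0.82689)) ≈ 677.46

677 reels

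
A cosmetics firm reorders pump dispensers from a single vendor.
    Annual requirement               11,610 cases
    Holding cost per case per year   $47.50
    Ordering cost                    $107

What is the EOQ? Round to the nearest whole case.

2DS/H = 2·11,610·107/47.5 = 52,306.11
EOQ = √52,306.11 ≈ 228.71

229 cases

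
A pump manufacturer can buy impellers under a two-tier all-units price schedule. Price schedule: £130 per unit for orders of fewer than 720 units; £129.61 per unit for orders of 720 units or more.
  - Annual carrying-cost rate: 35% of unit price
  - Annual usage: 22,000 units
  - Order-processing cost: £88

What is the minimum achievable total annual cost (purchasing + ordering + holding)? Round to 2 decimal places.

H₁ = 35%×£130 = £45.5000;  H₂ = 35%×£129.61 = £45.3635
EOQ₁ = √(2×22,000×88/45.5000) = 291.72  (< 720, feasible at tier 1)
EOQ₂ = √(2×22,000×88/45.3635) = 292.16  (< 720 → use Q = 720 at tier-2 price)
TC(tier 1 (EOQ₁), Q≈291.7) = £2,873,273.13
TC(tier 2, Q≈720.0) = £2,870,439.75
Minimum at tier 2: £2,870,439.75

£2,870,439.75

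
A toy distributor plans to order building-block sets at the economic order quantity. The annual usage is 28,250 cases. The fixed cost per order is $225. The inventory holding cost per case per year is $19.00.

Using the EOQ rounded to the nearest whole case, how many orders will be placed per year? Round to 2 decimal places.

EOQ = √(2DS/H) = √(2 × 28,250 × 225 / 19)
    = √(669,078.95) ≈ 817.97 → Q = 818
N = D/Q = 28,250/818 ≈ 34.535 orders/yr

34.54 orders per year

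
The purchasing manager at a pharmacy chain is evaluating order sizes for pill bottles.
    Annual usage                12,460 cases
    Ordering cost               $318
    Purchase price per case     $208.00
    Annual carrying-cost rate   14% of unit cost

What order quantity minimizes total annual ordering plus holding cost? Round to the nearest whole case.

H = i·C = 0.14 × $208 = $29.1200 per case-year
2DS/H = 2·12,460·318/29.12 = 272,134.62
EOQ = √272,134.62 ≈ 521.67

522 cases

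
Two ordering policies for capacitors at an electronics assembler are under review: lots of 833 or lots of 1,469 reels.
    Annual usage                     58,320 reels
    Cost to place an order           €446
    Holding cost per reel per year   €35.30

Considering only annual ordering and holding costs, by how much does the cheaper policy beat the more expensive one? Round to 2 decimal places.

€2,293.54

Annual cost at Q: ordering D·S/Q plus holding Q·H/2.
TC(833) = (58,320/833)×446 + (833/2)×35.3 = €45,927.80
TC(1,469) = (58,320/1,469)×446 + (1,469/2)×35.3 = €43,634.26
Cheaper: Q = 1,469.  Difference = €2,293.54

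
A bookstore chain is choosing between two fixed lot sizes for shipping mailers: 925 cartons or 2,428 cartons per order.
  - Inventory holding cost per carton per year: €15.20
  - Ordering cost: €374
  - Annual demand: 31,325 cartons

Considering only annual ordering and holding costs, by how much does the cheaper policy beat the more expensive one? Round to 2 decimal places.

TC(Q) = (D/Q)S + (Q/2)H
TC(925) = (31,325/925)×374 + (925/2)×15.2 = €19,695.46
TC(2,428) = (31,325/2,428)×374 + (2,428/2)×15.2 = €23,277.99
Cheaper: Q = 925.  Difference = €3,582.53

€3,582.53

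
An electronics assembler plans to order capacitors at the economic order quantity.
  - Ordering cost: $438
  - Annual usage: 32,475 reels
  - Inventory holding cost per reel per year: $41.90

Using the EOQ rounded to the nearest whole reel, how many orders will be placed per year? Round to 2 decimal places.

2DS/H = 2·32,475·438/41.9 = 678,952.27
EOQ = √678,952.27 ≈ 823.99 → Q = 824
Orders per year = D/Q = 32,475 / 824 = 39.411

39.41 orders per year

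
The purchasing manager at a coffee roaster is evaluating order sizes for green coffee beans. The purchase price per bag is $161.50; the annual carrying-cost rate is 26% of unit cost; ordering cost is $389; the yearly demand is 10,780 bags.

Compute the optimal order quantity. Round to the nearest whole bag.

447 bags

Holding cost per bag per year: H = 26% × $161.5 = $41.9900
EOQ = √(2DS/H) = √(2 × 10,780 × 389 / 41.99)
    = √(199,734.22) ≈ 446.92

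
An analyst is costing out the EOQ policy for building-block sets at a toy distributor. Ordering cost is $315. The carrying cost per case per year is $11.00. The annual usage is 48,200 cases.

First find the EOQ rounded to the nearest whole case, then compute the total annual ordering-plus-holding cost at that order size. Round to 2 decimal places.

$18,276.38

2DS/H = 2·48,200·315/11 = 2,760,545.45
EOQ = √2,760,545.45 ≈ 1,661.49 → Q = 1,661 cases
Ordering: D/Q × S = 48,200/1,661 × $315 = $9,140.88
Holding:  Q/2 × H = 1,661/2 × $11 = $9,135.50
Total = $9,140.88 + $9,135.50 = $18,276.38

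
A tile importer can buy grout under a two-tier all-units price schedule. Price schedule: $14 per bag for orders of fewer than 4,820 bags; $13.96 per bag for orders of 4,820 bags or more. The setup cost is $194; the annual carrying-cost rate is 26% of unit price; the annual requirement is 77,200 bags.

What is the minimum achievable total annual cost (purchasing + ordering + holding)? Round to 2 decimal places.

$1,089,566.56

H₁ = 26%×$14 = $3.6400;  H₂ = 26%×$13.96 = $3.6296
EOQ₁ = √(2×77,200×194/3.6400) = 2,868.63  (< 4,820, feasible at tier 1)
EOQ₂ = √(2×77,200×194/3.6296) = 2,872.73  (< 4,820 → use Q = 4,820 at tier-2 price)
TC(tier 1 (EOQ₁), Q≈2,868.6) = $1,091,241.80
TC(tier 2, Q≈4,820.0) = $1,089,566.56
Minimum at tier 2: $1,089,566.56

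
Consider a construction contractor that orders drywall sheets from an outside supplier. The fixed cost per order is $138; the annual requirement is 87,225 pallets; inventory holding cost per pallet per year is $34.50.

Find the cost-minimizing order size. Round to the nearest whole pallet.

835 pallets

Optimal lot size Q* = (2 × 87,225 × $138 / $34.5)^½ ≈ 835.34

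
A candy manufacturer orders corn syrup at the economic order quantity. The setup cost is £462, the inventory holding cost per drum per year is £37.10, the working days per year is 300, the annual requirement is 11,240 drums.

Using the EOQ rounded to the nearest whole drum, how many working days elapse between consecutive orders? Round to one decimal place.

EOQ = √(2DS/H) = √(2 × 11,240 × 462 / 37.1)
    = √(279,939.62) ≈ 529.09 → Q = 529 drums
Cycle time = (working days × Q)/D = (300 × 529) / 11,240 = 14.119 days

14.1 days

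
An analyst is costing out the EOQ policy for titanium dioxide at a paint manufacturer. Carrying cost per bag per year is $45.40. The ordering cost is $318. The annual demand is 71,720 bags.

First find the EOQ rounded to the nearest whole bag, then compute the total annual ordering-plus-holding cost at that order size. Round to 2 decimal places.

Q* = √(2·D·S / H) = √(2·71,720·318 / 45.4) = √1,004,711.9 ≈ 1,002.35 → Q = 1,002 bags
Ordering: D/Q × S = 71,720/1,002 × $318 = $22,761.44
Holding:  Q/2 × H = 1,002/2 × $45.4 = $22,745.40
Total = $22,761.44 + $22,745.40 = $45,506.84

$45,506.84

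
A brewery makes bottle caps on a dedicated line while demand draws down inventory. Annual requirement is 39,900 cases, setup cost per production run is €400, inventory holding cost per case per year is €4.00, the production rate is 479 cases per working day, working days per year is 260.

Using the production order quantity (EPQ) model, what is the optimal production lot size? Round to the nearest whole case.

d = 39,900/260 = 153.4615 cases/day;  effective holding cost H(1 − d/p) = 4·(1 − 153.4615/479) = 2.71848
Q* = √(2DS / H_eff) = √(2·39,900·400 / 2.71848) ≈ 3,426.64

3,427 cases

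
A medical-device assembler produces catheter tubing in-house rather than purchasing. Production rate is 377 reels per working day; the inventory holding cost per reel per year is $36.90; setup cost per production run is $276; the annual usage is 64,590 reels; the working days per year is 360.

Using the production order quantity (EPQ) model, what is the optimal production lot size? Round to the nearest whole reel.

Daily demand d = 64,590/360 = 179.417; p = 377; 1 − d/p = 0.52409
EPQ = √(2DS / (H(1 − d/p)))
    = √(2 × 64,590 × 276 / (36.9 × 0.52409)) ≈ 1,357.80

1,358 reels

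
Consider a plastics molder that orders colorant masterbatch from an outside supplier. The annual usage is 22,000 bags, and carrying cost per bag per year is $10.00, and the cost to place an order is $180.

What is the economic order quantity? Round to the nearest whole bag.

2DS/H = 2·22,000·180/10 = 792,000.00
EOQ = √792,000.00 ≈ 889.94

890 bags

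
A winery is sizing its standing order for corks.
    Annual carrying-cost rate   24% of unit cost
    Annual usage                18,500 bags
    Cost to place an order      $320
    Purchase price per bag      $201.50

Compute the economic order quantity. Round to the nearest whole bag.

Holding cost per bag per year: H = 24% × $201.5 = $48.3600
Q* = √(2·D·S / H) = √(2·18,500·320 / 48.36) = √244,830.4 ≈ 494.80

495 bags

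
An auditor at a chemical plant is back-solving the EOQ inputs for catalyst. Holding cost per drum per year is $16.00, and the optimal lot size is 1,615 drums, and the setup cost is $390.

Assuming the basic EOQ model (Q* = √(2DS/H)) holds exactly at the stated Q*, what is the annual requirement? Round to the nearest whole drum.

From Q* = √(2DS/H) ⇒ Q*² = 2DS/H.
D = Q²H / (2S) = 1,615² × 16 / (2 × 390) = 53,502.05

53,502 drums per year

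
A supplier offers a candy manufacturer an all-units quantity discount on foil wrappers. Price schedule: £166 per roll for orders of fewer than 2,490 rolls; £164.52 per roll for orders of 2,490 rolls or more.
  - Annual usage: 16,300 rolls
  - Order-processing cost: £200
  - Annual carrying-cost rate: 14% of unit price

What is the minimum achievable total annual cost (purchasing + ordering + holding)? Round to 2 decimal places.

H₁ = 14%×£166 = £23.2400;  H₂ = 14%×£164.52 = £23.0328
EOQ₁ = √(2×16,300×200/23.2400) = 529.67  (< 2,490, feasible at tier 1)
EOQ₂ = √(2×16,300×200/23.0328) = 532.05  (< 2,490 → use Q = 2,490 at tier-2 price)
TC(tier 1 (EOQ₁), Q≈529.7) = £2,718,109.54
TC(tier 2, Q≈2,490.0) = £2,711,661.07
Minimum at tier 2: £2,711,661.07

£2,711,661.07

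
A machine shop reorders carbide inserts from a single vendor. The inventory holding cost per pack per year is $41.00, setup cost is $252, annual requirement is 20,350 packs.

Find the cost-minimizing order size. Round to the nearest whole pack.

EOQ = √(2DS/H) = √(2 × 20,350 × 252 / 41)
    = √(250,156.10) ≈ 500.16

500 packs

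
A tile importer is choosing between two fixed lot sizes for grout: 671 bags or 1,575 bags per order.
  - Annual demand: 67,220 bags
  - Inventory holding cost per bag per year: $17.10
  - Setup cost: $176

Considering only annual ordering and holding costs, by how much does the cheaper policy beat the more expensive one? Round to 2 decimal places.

Annual cost at Q: ordering D·S/Q plus holding Q·H/2.
TC(671) = (67,220/671)×176 + (671/2)×17.1 = $23,368.53
TC(1,575) = (67,220/1,575)×176 + (1,575/2)×17.1 = $20,977.82
|ΔTC| = |$23,368.53 − $20,977.82| = $2,390.71

$2,390.71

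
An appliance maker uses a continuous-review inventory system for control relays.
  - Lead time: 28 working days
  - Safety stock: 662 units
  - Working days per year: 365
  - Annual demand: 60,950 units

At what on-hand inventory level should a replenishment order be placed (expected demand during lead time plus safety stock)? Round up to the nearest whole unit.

Daily demand d = 60,950 / 365 = 166.986 units/day
Demand during lead time = 166.986 × 28 = 4,675.62
Reorder point = 4,675.62 + 662 = 5,337.62 → round up

5,338 units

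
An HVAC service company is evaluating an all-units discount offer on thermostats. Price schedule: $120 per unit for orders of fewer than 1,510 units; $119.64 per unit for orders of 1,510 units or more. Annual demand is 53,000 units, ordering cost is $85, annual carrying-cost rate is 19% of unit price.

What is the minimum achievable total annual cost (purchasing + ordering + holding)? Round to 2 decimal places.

H₁ = 19%×$120 = $22.8000;  H₂ = 19%×$119.64 = $22.7316
EOQ₁ = √(2×53,000×85/22.8000) = 628.63  (< 1,510, feasible at tier 1)
EOQ₂ = √(2×53,000×85/22.7316) = 629.57  (< 1,510 → use Q = 1,510 at tier-2 price)
TC(tier 1 (EOQ₁), Q≈628.6) = $6,374,332.76
TC(tier 2, Q≈1,510.0) = $6,361,065.80
Minimum at tier 2: $6,361,065.80

$6,361,065.80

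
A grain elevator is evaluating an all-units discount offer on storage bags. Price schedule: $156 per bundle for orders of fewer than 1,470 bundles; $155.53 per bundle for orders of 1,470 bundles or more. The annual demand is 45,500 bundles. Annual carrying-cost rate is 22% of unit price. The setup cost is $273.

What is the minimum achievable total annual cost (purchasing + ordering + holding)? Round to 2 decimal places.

$7,110,214.20

H₁ = 22%×$156 = $34.3200;  H₂ = 22%×$155.53 = $34.2166
EOQ₁ = √(2×45,500×273/34.3200) = 850.80  (< 1,470, feasible at tier 1)
EOQ₂ = √(2×45,500×273/34.2166) = 852.09  (< 1,470 → use Q = 1,470 at tier-2 price)
TC(tier 1 (EOQ₁), Q≈850.8) = $7,127,199.52
TC(tier 2, Q≈1,470.0) = $7,110,214.20
Minimum at tier 2: $7,110,214.20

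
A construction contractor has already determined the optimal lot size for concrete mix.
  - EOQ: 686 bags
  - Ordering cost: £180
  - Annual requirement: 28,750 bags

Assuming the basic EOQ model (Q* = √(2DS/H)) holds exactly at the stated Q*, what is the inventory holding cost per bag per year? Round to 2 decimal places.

From Q* = √(2DS/H) ⇒ Q*² = 2DS/H.
H = 2DS / Q² = 2 × 28,750 × 180 / 686² = 21.9934

£21.99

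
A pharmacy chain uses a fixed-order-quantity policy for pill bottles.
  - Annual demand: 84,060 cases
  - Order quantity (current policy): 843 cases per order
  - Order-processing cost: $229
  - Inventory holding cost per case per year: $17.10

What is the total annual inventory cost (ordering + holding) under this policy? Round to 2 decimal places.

Ordering: D/Q × S = 84,060/843 × $229 = $22,834.80
Holding:  Q/2 × H = 843/2 × $17.1 = $7,207.65
Total = $22,834.80 + $7,207.65 = $30,042.45

$30,042.45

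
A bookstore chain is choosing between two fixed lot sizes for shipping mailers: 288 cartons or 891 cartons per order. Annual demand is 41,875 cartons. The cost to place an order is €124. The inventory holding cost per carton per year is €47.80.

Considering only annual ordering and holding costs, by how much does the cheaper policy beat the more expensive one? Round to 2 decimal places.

€2,209.91

TC(Q) = (D/Q)S + (Q/2)H
TC(288) = (41,875/288)×124 + (288/2)×47.8 = €24,912.71
TC(891) = (41,875/891)×124 + (891/2)×47.8 = €27,122.62
Lots of 288 are cheaper by €2,209.91.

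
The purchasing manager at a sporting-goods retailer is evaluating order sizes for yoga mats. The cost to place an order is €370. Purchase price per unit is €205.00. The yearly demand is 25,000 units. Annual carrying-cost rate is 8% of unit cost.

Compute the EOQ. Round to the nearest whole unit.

1,062 units

Carrying cost H = €205 × 8% = €16.4000/unit/yr
2DS/H = 2·25,000·370/16.4 = 1,128,048.78
EOQ = √1,128,048.78 ≈ 1,062.10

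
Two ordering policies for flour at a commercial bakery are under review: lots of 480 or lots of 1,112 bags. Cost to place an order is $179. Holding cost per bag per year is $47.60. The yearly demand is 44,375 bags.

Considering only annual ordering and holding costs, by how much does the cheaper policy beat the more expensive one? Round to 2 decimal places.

TC(Q) = (D/Q)S + (Q/2)H
TC(480) = (44,375/480)×179 + (480/2)×47.6 = $27,972.18
TC(1,112) = (44,375/1,112)×179 + (1,112/2)×47.6 = $33,608.70
|ΔTC| = |$27,972.18 − $33,608.70| = $5,636.52

$5,636.52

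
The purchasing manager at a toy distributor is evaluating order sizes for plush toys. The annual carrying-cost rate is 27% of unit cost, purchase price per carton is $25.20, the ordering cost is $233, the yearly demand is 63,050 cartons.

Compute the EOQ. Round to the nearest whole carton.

2,078 cartons

Carrying cost H = $25.2 × 27% = $6.8040/carton/yr
Q* = √(2·D·S / H) = √(2·63,050·233 / 6.804) = √4,318,239.3 ≈ 2,078.04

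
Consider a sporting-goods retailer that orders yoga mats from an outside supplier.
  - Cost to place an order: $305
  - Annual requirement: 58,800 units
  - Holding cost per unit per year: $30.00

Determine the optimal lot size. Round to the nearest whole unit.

Q* = √(2·D·S / H) = √(2·58,800·305 / 30) = √1,195,600.0 ≈ 1,093.43

1,093 units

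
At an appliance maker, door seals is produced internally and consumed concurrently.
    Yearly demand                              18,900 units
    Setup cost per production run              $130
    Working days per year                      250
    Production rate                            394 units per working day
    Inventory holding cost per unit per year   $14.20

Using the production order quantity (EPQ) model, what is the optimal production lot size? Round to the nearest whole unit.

d = 18,900/250 = 75.6000 units/day;  effective holding cost H(1 − d/p) = 14.2·(1 − 75.6000/394) = 11.47533
Q* = √(2DS / H_eff) = √(2·18,900·130 / 11.47533) ≈ 654.39

654 units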